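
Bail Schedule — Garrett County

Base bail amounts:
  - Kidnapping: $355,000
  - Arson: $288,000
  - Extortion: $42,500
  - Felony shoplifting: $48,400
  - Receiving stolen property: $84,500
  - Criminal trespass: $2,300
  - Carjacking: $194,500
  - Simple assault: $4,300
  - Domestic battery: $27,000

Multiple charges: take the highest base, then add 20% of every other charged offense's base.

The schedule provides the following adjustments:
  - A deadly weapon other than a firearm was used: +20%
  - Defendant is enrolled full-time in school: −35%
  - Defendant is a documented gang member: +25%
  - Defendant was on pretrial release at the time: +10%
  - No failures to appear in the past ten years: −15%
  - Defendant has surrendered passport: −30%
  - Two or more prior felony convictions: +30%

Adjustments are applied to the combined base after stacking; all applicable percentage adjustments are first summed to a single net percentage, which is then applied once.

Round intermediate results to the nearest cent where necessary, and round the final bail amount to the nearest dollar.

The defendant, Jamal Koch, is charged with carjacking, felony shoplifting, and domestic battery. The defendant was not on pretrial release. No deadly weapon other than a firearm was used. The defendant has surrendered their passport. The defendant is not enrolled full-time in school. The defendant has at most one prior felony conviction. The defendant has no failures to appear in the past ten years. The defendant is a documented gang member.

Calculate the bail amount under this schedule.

Base amounts from the schedule: carjacking $194,500; felony shoplifting $48,400; domestic battery $27,000.
Stacking rule: highest base plus 20% of each additional charge. Highest is carjacking at $194,500. Additional: $48,400 × 20% = $9,680; $27,000 × 20% = $5,400. Combined base = $194,500 + $15,080 = $209,580.
Net percentage adjustment: +25% −15% −30% = −20%. $209,580 × 0.8 = $167,664.

$167,664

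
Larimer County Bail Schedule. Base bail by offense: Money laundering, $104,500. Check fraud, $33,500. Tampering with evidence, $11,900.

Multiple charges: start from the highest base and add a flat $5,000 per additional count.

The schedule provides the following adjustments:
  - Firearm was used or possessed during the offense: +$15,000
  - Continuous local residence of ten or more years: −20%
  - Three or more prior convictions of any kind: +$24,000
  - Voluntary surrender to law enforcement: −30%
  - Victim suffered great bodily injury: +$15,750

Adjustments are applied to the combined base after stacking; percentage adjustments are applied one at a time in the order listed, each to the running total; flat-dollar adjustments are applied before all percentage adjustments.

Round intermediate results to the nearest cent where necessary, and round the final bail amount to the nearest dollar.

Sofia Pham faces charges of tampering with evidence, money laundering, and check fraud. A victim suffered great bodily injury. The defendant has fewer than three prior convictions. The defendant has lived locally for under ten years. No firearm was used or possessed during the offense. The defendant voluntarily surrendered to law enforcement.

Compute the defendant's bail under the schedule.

$91,175

Base amounts from the schedule: tampering with evidence $11,900; money laundering $104,500; check fraud $33,500.
Stacking rule: highest base plus $5,000 per additional charge. Highest is money laundering at $104,500; 2 additional charges → +$10,000. Combined base = $114,500.
Victim suffered great bodily injury (+$15,750 flat): $114,500 + $15,750 = $130,250.
Voluntary surrender to law enforcement (−30%): $130,250 × 0.7 = $91,175.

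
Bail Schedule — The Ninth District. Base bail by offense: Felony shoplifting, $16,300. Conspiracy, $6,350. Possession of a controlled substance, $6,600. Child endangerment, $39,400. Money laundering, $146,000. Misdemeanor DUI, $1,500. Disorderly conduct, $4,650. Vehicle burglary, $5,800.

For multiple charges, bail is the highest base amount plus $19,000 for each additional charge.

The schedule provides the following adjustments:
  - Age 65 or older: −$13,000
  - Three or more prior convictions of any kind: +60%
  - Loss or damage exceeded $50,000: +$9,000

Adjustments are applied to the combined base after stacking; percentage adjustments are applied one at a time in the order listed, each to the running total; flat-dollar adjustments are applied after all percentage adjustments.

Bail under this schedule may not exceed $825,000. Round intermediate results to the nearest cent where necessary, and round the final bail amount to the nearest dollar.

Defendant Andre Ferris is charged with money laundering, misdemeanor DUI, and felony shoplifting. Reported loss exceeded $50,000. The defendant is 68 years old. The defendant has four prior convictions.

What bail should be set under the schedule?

Base amounts from the schedule: money laundering $146,000; misdemeanor DUI $1,500; felony shoplifting $16,300.
Stacking rule: highest base plus $19,000 per additional charge. Highest is money laundering at $146,000; 2 additional charges → +$38,000. Combined base = $184,000.
Three or more prior convictions of any kind (+60%): $184,000 × 1.6 = $294,400.
Age 65 or older (−$13,000 flat): $294,400 − $13,000 = $281,400.
Loss or damage exceeded $50,000 (+$9,000 flat): $281,400 + $9,000 = $290,400.
$290,400 is within the $825,000 maximum.

$290,400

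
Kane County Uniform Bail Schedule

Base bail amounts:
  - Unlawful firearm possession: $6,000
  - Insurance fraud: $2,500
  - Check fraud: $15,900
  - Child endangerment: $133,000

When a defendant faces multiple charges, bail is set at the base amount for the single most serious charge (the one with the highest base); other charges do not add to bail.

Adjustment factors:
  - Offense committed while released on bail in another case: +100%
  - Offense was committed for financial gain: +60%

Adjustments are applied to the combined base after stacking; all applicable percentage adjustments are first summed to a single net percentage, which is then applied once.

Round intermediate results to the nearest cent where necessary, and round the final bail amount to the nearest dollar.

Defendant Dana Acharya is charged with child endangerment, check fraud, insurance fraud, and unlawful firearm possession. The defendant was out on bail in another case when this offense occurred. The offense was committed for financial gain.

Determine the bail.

$345,800

Base amounts from the schedule: child endangerment $133,000; check fraud $15,900; insurance fraud $2,500; unlawful firearm possession $6,000.
Stacking rule: use the highest base only. Highest is child endangerment at $133,000. Combined base = $133,000.
Net percentage adjustment: +100% +60% = +160%. $133,000 × 2.6 = $345,800.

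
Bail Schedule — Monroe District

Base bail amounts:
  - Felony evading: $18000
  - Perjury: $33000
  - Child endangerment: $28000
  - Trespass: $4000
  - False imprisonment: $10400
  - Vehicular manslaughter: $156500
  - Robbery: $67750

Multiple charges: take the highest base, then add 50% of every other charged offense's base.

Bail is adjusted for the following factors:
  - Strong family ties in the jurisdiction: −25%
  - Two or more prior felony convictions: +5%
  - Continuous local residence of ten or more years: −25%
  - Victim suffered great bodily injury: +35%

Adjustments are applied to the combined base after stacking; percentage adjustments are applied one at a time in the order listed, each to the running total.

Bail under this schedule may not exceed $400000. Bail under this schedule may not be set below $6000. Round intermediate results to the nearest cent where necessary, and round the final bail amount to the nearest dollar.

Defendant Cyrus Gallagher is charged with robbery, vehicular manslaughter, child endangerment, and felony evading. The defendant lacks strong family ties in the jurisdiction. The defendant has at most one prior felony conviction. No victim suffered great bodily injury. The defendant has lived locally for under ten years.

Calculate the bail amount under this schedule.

$213375

Base amounts from the schedule: robbery $67750; vehicular manslaughter $156500; child endangerment $28000; felony evading $18000.
Stacking rule: highest base plus 50% of each additional charge. Highest is vehicular manslaughter at $156500. Additional: $67750 × 50% = $33875; $28000 × 50% = $14000; $18000 × 50% = $9000. Combined base = $156500 + $56875 = $213375.
No adjustment factors apply to this defendant.
$213375 is within the $400000 maximum.
$213375 is at or above the $6000 minimum.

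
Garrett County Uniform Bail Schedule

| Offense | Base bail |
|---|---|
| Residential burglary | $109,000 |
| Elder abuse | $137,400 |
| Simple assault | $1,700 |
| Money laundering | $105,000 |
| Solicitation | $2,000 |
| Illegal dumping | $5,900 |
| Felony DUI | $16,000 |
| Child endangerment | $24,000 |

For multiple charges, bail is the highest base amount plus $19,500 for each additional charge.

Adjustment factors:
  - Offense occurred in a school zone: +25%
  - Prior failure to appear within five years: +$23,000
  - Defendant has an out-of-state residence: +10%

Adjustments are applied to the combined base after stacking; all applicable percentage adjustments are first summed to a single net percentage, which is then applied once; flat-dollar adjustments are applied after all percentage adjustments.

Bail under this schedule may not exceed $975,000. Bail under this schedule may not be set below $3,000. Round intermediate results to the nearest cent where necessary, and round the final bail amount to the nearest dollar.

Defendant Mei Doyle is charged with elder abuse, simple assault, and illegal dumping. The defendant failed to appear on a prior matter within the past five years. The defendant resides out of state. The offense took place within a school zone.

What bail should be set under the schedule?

$261,140

Base amounts from the schedule: elder abuse $137,400; simple assault $1,700; illegal dumping $5,900.
Stacking rule: highest base plus $19,500 per additional charge. Highest is elder abuse at $137,400; 2 additional charges → +$39,000. Combined base = $176,400.
Net percentage adjustment: +25% +10% = +35%. $176,400 × 1.35 = $238,140.
Prior failure to appear within five years (+$23,000 flat): $238,140 + $23,000 = $261,140.
$261,140 is within the $975,000 maximum.
$261,140 is at or above the $3,000 minimum.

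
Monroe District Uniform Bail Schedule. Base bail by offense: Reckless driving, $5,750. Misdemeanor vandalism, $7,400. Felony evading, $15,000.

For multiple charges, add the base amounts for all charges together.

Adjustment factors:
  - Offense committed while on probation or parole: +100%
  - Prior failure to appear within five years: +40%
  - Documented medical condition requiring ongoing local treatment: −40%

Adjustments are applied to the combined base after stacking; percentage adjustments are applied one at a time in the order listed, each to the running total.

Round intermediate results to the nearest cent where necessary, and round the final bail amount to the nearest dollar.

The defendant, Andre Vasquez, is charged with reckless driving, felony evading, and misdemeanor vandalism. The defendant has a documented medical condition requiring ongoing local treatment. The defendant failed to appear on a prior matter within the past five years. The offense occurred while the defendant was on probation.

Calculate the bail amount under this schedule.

$47,292

Base amounts from the schedule: reckless driving $5,750; felony evading $15,000; misdemeanor vandalism $7,400.
Stacking rule: sum of all bases. $5,750 + $15,000 + $7,400 = $28,150.
Offense committed while on probation or parole (+100%): $28,150 × 2 = $56,300.
Prior failure to appear within five years (+40%): $56,300 × 1.4 = $78,820.
Documented medical condition requiring ongoing local treatment (−40%): $78,820 × 0.6 = $47,292.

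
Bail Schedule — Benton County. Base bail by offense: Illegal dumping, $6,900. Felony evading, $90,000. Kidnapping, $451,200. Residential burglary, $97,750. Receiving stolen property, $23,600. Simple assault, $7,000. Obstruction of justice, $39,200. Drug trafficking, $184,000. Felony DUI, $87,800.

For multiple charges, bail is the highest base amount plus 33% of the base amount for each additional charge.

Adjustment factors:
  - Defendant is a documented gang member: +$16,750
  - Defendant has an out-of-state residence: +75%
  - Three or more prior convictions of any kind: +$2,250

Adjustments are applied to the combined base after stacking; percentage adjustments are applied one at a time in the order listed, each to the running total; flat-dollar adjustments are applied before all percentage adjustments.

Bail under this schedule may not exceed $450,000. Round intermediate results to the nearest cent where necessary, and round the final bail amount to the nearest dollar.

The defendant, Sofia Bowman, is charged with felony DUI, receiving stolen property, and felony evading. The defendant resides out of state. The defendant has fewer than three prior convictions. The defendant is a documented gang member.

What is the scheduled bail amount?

Base amounts from the schedule: felony DUI $87,800; receiving stolen property $23,600; felony evading $90,000.
Stacking rule: highest base plus 33% of each additional charge. Highest is felony evading at $90,000. Additional: $87,800 × 33% = $28,974; $23,600 × 33% = $7,788. Combined base = $90,000 + $36,762 = $126,762.
Defendant is a documented gang member (+$16,750 flat): $126,762 + $16,750 = $143,512.
Defendant has an out-of-state residence (+75%): $143,512 × 1.75 = $251,146.
$251,146 is within the $450,000 maximum.

$251,146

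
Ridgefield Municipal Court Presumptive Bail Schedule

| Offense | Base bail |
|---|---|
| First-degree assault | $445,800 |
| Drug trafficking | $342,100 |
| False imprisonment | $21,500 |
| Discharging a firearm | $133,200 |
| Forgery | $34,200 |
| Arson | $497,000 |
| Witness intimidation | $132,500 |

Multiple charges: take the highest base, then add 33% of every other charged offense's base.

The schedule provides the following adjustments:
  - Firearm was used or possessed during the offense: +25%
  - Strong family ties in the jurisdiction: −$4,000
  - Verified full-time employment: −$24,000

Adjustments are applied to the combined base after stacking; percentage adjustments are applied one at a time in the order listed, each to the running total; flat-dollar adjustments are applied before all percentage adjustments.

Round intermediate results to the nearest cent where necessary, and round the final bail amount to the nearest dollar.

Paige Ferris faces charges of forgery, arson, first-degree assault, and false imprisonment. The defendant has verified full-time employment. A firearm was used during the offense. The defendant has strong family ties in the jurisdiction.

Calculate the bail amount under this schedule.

$793,119

Base amounts from the schedule: forgery $34,200; arson $497,000; first-degree assault $445,800; false imprisonment $21,500.
Stacking rule: highest base plus 33% of each additional charge. Highest is arson at $497,000. Additional: $34,200 × 33% = $11,286; $445,800 × 33% = $147,114; $21,500 × 33% = $7,095. Combined base = $497,000 + $165,495 = $662,495.
Strong family ties in the jurisdiction (−$4,000 flat): $662,495 − $4,000 = $658,495.
Verified full-time employment (−$24,000 flat): $658,495 − $24,000 = $634,495.
Firearm was used or possessed during the offense (+25%): $634,495 × 1.25 = $793,118.75.
Rounded to the nearest dollar: $793,119.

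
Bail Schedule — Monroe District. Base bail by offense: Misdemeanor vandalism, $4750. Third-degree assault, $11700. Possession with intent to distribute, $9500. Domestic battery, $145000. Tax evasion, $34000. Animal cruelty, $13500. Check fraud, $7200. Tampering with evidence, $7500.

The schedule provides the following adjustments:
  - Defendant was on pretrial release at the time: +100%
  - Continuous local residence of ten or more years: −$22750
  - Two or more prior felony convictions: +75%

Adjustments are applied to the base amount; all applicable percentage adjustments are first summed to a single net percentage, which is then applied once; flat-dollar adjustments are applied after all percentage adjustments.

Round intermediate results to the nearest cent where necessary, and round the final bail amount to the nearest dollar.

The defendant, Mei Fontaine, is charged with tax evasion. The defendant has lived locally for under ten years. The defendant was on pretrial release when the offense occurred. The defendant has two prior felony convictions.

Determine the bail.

Base amounts from the schedule: tax evasion $34000.
Single charge. Combined base = $34000.
Net percentage adjustment: +100% +75% = +175%. $34000 × 2.75 = $93500.

$93500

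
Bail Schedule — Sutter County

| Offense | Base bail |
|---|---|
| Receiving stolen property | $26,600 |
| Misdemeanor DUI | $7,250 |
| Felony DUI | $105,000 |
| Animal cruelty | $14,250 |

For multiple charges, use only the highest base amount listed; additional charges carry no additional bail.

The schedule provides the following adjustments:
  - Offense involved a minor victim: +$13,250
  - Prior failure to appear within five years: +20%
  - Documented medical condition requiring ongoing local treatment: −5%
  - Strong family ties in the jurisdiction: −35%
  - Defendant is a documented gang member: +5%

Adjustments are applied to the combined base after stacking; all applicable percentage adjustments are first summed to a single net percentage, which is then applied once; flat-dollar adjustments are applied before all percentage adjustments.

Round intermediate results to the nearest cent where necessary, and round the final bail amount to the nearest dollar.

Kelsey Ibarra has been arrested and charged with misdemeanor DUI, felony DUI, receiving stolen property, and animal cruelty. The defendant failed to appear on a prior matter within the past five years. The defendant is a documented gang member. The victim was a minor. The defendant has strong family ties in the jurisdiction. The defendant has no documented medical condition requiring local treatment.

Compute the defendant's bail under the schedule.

$106,425

Base amounts from the schedule: misdemeanor DUI $7,250; felony DUI $105,000; receiving stolen property $26,600; animal cruelty $14,250.
Stacking rule: use the highest base only. Highest is felony DUI at $105,000. Combined base = $105,000.
Offense involved a minor victim (+$13,250 flat): $105,000 + $13,250 = $118,250.
Net percentage adjustment: +20% −35% +5% = −10%. $118,250 × 0.9 = $106,425.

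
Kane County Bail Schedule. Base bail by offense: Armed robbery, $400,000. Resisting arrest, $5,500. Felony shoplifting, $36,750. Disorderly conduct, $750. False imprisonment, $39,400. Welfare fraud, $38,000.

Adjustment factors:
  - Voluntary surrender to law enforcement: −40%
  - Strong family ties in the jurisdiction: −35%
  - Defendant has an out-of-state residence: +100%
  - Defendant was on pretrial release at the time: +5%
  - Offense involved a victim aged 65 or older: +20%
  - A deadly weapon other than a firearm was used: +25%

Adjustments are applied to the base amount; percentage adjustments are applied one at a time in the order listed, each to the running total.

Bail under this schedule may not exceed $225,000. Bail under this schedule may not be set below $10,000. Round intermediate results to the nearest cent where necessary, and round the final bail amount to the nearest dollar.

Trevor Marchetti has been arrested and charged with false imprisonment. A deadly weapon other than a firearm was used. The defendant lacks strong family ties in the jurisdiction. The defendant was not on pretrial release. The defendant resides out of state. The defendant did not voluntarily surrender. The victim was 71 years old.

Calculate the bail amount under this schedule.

Base amounts from the schedule: false imprisonment $39,400.
Single charge. Combined base = $39,400.
Defendant has an out-of-state residence (+100%): $39,400 × 2 = $78,800.
Offense involved a victim aged 65 or older (+20%): $78,800 × 1.2 = $94,560.
A deadly weapon other than a firearm was used (+25%): $94,560 × 1.25 = $118,200.
$118,200 is within the $225,000 maximum.
$118,200 is at or above the $10,000 minimum.

$118,200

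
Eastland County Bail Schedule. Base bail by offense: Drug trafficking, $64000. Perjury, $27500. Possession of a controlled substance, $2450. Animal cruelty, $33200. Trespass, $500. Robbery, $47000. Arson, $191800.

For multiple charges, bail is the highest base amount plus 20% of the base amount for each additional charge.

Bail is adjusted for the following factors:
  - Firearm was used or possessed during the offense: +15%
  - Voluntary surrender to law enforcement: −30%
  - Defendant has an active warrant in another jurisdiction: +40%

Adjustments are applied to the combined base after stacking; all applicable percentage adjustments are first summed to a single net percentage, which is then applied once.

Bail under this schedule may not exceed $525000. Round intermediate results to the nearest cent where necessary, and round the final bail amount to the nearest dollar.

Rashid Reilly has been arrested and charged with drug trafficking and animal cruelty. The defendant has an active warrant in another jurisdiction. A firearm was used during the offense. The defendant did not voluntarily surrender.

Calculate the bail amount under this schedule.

Base amounts from the schedule: drug trafficking $64000; animal cruelty $33200.
Stacking rule: highest base plus 20% of each additional charge. Highest is drug trafficking at $64000. Additional: $33200 × 20% = $6640. Combined base = $64000 + $6640 = $70640.
Net percentage adjustment: +15% +40% = +55%. $70640 × 1.55 = $109492.
$109492 is within the $525000 maximum.

$109492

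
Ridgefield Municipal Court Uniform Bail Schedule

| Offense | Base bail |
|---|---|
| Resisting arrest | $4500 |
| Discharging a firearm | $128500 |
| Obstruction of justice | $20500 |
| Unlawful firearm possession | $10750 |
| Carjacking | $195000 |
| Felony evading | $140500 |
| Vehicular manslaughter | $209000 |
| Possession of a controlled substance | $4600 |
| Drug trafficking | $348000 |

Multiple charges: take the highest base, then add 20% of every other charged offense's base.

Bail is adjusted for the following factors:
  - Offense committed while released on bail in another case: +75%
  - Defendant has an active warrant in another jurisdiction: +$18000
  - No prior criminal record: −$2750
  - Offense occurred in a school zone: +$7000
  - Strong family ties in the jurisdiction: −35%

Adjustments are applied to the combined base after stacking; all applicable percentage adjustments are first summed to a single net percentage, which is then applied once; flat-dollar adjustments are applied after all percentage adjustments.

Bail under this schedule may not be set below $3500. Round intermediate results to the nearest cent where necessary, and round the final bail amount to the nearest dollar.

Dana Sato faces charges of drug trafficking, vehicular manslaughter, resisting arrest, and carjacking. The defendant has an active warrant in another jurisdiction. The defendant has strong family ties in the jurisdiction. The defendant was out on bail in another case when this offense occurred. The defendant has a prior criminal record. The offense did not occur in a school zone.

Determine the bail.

Base amounts from the schedule: drug trafficking $348000; vehicular manslaughter $209000; resisting arrest $4500; carjacking $195000.
Stacking rule: highest base plus 20% of each additional charge. Highest is drug trafficking at $348000. Additional: $209000 × 20% = $41800; $4500 × 20% = $900; $195000 × 20% = $39000. Combined base = $348000 + $81700 = $429700.
Net percentage adjustment: +75% −35% = +40%. $429700 × 1.4 = $601580.
Defendant has an active warrant in another jurisdiction (+$18000 flat): $601580 + $18000 = $619580.
$619580 is at or above the $3500 minimum.

$619580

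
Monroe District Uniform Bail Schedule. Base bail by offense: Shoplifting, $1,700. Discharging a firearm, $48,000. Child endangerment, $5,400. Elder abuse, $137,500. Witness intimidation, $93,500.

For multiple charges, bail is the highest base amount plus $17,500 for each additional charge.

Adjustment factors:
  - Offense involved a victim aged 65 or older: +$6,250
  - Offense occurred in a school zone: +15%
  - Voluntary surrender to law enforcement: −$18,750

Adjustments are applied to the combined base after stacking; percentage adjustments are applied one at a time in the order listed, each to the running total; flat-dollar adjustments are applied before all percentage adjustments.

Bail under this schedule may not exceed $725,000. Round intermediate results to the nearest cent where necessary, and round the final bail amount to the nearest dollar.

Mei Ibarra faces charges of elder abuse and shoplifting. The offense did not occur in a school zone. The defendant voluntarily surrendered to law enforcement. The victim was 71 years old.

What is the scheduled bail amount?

Base amounts from the schedule: elder abuse $137,500; shoplifting $1,700.
Stacking rule: highest base plus $17,500 per additional charge. Highest is elder abuse at $137,500; 1 additional charge → +$17,500. Combined base = $155,000.
Offense involved a victim aged 65 or older (+$6,250 flat): $155,000 + $6,250 = $161,250.
Voluntary surrender to law enforcement (−$18,750 flat): $161,250 − $18,750 = $142,500.
$142,500 is within the $725,000 maximum.

$142,500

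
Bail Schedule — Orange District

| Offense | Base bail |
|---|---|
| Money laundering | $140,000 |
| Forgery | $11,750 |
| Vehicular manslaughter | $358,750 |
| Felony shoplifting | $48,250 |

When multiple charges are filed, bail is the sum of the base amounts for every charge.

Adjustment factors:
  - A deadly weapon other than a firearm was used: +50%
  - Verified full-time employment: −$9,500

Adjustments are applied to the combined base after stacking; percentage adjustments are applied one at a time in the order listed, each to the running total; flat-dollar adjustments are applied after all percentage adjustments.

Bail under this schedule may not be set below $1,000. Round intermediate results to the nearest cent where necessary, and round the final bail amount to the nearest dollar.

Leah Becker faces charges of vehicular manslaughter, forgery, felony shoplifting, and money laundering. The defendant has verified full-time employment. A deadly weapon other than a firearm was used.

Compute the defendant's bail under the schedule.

$828,625

Base amounts from the schedule: vehicular manslaughter $358,750; forgery $11,750; felony shoplifting $48,250; money laundering $140,000.
Stacking rule: sum of all bases. $358,750 + $11,750 + $48,250 + $140,000 = $558,750.
A deadly weapon other than a firearm was used (+50%): $558,750 × 1.5 = $838,125.
Verified full-time employment (−$9,500 flat): $838,125 − $9,500 = $828,625.
$828,625 is at or above the $1,000 minimum.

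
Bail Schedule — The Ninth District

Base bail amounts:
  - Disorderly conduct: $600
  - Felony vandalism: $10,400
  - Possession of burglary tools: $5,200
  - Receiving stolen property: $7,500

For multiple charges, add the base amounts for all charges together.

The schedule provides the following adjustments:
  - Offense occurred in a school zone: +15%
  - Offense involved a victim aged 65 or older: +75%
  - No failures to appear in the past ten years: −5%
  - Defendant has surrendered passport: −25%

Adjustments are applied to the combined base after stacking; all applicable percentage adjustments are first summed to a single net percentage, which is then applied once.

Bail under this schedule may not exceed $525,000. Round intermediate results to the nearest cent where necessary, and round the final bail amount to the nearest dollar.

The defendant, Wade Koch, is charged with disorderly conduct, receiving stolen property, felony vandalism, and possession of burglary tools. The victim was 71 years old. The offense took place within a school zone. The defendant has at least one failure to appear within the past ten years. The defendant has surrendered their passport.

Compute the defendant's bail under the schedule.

Base amounts from the schedule: disorderly conduct $600; receiving stolen property $7,500; felony vandalism $10,400; possession of burglary tools $5,200.
Stacking rule: sum of all bases. $600 + $7,500 + $10,400 + $5,200 = $23,700.
Net percentage adjustment: +15% +75% −25% = +65%. $23,700 × 1.65 = $39,105.
$39,105 is within the $525,000 maximum.

$39,105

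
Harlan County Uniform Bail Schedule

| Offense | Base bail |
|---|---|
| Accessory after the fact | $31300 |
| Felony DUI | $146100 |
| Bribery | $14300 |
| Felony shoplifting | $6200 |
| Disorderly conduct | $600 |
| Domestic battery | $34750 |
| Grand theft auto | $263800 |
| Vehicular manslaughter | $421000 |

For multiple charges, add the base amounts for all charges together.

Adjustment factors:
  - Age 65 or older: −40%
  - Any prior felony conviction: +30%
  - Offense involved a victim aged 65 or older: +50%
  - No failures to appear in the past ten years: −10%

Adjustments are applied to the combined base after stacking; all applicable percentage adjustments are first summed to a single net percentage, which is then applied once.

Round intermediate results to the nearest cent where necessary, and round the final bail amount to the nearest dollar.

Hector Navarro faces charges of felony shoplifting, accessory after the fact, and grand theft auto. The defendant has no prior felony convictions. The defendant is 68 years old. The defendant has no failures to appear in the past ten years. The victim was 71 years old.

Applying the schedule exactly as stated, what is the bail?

$301300

Base amounts from the schedule: felony shoplifting $6200; accessory after the fact $31300; grand theft auto $263800.
Stacking rule: sum of all bases. $6200 + $31300 + $263800 = $301300.
Net percentage adjustment: −40% +50% −10% = +0%. $301300 × 1 = $301300.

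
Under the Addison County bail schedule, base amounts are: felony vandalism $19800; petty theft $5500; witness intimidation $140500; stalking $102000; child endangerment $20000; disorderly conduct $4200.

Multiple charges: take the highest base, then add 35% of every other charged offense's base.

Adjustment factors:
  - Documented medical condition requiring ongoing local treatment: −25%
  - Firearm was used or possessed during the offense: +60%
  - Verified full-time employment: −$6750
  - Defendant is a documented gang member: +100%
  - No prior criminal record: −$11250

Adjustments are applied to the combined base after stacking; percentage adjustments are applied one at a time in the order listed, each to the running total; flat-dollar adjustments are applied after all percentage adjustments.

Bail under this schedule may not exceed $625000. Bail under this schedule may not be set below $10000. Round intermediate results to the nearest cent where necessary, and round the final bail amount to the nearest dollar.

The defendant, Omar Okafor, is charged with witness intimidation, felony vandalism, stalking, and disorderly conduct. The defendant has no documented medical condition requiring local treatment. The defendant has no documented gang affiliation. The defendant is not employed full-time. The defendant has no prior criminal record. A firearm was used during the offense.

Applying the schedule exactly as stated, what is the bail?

Base amounts from the schedule: witness intimidation $140500; felony vandalism $19800; stalking $102000; disorderly conduct $4200.
Stacking rule: highest base plus 35% of each additional charge. Highest is witness intimidation at $140500. Additional: $19800 × 35% = $6930; $102000 × 35% = $35700; $4200 × 35% = $1470. Combined base = $140500 + $44100 = $184600.
Firearm was used or possessed during the offense (+60%): $184600 × 1.6 = $295360.
No prior criminal record (−$11250 flat): $295360 − $11250 = $284110.
$284110 is within the $625000 maximum.
$284110 is at or above the $10000 minimum.

$284110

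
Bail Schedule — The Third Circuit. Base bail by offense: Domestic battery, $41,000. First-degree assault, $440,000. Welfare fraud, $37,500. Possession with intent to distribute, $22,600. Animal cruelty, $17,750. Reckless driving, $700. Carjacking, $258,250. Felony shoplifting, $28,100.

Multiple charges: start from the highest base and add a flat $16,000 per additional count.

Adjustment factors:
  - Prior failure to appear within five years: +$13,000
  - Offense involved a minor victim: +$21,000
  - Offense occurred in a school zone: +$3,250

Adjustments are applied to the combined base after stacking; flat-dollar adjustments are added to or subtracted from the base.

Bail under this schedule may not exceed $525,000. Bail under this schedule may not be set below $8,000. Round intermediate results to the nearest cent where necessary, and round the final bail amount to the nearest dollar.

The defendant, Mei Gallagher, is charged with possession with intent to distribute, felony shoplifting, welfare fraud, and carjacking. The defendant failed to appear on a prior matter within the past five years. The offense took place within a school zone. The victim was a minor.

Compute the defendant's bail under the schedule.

Base amounts from the schedule: possession with intent to distribute $22,600; felony shoplifting $28,100; welfare fraud $37,500; carjacking $258,250.
Stacking rule: highest base plus $16,000 per additional charge. Highest is carjacking at $258,250; 3 additional charges → +$48,000. Combined base = $306,250.
Prior failure to appear within five years (+$13,000 flat): $306,250 + $13,000 = $319,250.
Offense involved a minor victim (+$21,000 flat): $319,250 + $21,000 = $340,250.
Offense occurred in a school zone (+$3,250 flat): $340,250 + $3,250 = $343,500.
$343,500 is within the $525,000 maximum.
$343,500 is at or above the $8,000 minimum.

$343,500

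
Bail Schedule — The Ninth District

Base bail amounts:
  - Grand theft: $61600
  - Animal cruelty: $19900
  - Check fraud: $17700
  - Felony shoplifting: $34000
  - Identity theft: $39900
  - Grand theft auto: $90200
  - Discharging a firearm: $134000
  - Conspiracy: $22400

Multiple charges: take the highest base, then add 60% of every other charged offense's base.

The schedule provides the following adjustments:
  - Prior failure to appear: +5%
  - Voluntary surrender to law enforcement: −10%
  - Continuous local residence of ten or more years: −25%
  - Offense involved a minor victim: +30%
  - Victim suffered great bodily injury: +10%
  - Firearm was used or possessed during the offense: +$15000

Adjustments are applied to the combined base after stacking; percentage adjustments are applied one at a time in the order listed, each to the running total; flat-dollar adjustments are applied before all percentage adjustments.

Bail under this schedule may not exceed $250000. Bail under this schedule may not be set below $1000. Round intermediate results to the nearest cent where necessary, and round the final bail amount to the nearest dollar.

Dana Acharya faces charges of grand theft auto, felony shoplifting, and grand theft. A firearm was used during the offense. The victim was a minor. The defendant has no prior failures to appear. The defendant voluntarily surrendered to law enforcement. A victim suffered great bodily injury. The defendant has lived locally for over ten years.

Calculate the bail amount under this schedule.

Base amounts from the schedule: grand theft auto $90200; felony shoplifting $34000; grand theft $61600.
Stacking rule: highest base plus 60% of each additional charge. Highest is grand theft auto at $90200. Additional: $34000 × 60% = $20400; $61600 × 60% = $36960. Combined base = $90200 + $57360 = $147560.
Firearm was used or possessed during the offense (+$15000 flat): $147560 + $15000 = $162560.
Voluntary surrender to law enforcement (−10%): $162560 × 0.9 = $146304.
Continuous local residence of ten or more years (−25%): $146304 × 0.75 = $109728.
Offense involved a minor victim (+30%): $109728 × 1.3 = $142646.40.
Victim suffered great bodily injury (+10%): $142646.40 × 1.1 = $156911.04.
$156911.04 is within the $250000 maximum.
$156911.04 is at or above the $1000 minimum.
Rounded to the nearest dollar: $156911.

$156911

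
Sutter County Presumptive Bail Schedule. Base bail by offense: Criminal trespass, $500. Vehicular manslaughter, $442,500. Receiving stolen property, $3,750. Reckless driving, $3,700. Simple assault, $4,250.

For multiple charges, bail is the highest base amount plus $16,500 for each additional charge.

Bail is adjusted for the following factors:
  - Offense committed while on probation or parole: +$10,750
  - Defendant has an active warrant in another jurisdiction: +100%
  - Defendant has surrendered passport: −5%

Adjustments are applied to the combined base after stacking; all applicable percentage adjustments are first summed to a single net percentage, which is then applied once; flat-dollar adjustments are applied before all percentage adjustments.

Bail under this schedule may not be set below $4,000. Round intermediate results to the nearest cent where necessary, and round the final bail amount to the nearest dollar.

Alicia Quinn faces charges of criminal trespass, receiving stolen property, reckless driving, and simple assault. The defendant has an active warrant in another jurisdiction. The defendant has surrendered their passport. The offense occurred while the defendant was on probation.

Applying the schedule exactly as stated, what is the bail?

$125,775

Base amounts from the schedule: criminal trespass $500; receiving stolen property $3,750; reckless driving $3,700; simple assault $4,250.
Stacking rule: highest base plus $16,500 per additional charge. Highest is simple assault at $4,250; 3 additional charges → +$49,500. Combined base = $53,750.
Offense committed while on probation or parole (+$10,750 flat): $53,750 + $10,750 = $64,500.
Net percentage adjustment: +100% −5% = +95%. $64,500 × 1.95 = $125,775.
$125,775 is at or above the $4,000 minimum.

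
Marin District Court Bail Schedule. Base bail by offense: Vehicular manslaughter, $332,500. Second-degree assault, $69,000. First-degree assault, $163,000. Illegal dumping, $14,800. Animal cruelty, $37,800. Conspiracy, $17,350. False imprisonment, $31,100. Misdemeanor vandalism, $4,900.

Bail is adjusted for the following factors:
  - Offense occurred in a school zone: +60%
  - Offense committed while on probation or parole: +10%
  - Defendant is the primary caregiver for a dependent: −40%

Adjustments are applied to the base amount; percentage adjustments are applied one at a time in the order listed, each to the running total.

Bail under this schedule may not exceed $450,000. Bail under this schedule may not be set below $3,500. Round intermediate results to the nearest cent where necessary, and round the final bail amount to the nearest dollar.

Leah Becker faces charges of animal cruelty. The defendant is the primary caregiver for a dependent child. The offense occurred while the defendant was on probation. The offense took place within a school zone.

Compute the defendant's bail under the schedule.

$39,917

Base amounts from the schedule: animal cruelty $37,800.
Single charge. Combined base = $37,800.
Offense occurred in a school zone (+60%): $37,800 × 1.6 = $60,480.
Offense committed while on probation or parole (+10%): $60,480 × 1.1 = $66,528.
Defendant is the primary caregiver for a dependent (−40%): $66,528 × 0.6 = $39,916.80.
$39,916.80 is within the $450,000 maximum.
$39,916.80 is at or above the $3,500 minimum.
Rounded to the nearest dollar: $39,917.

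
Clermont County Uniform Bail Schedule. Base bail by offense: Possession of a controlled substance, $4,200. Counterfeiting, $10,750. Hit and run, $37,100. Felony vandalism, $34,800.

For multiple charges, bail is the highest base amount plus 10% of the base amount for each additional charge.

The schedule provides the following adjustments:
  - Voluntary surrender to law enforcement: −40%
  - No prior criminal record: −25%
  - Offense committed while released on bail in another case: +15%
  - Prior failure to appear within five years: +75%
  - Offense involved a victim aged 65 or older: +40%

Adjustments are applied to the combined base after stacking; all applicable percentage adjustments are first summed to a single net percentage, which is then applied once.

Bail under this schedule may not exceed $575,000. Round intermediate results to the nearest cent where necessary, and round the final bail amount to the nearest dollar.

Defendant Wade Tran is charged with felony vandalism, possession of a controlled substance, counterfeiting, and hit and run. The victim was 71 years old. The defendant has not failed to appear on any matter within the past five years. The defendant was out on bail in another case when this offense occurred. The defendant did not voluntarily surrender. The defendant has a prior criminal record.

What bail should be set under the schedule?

$65,216

Base amounts from the schedule: felony vandalism $34,800; possession of a controlled substance $4,200; counterfeiting $10,750; hit and run $37,100.
Stacking rule: highest base plus 10% of each additional charge. Highest is hit and run at $37,100. Additional: $34,800 × 10% = $3,480; $4,200 × 10% = $420; $10,750 × 10% = $1,075. Combined base = $37,100 + $4,975 = $42,075.
Net percentage adjustment: +15% +40% = +55%. $42,075 × 1.55 = $65,216.25.
$65,216.25 is within the $575,000 maximum.
Rounded to the nearest dollar: $65,216.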